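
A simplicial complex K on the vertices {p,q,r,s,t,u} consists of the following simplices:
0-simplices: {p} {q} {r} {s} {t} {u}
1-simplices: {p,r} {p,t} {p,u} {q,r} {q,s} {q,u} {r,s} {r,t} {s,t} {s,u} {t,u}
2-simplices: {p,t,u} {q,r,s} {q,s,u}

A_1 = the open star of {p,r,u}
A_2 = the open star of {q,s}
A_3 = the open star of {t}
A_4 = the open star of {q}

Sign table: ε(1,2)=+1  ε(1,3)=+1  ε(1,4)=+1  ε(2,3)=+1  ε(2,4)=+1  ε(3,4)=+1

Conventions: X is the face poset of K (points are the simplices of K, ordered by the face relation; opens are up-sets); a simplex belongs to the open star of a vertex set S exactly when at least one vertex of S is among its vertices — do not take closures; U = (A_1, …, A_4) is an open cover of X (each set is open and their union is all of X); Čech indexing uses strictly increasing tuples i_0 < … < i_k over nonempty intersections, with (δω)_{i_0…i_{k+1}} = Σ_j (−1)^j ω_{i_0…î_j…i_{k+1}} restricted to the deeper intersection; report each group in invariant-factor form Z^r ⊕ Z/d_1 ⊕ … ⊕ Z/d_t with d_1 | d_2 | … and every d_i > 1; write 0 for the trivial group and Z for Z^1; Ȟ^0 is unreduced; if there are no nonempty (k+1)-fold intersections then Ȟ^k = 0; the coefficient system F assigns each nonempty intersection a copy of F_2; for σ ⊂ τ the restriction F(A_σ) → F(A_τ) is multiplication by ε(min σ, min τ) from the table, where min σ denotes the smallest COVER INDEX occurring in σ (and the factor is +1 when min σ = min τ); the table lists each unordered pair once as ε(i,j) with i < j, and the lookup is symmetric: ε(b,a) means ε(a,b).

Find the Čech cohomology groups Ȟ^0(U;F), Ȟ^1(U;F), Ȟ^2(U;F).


Ȟ^0 ≅ Z/2, Ȟ^1 ≅ Z/2 and Ȟ^2 ≅ 0

cover nerve:
  A1={{p},{r},{u},{p,r},{p,t},{p,u},{q,r},{q,u},{r,s},{r,t},{s,u},{t,u},{p,t,u},{q,r,s},{q,s,u}} A2={{q},{s},{q,r},{q,s},{q,u},{r,s},{s,t},{s,u},{q,r,s},{q,s,u}} A3={{t},{p,t},{r,t},{s,t},{t,u},{p,t,u}} A4={{q},{q,r},{q,s},{q,u},{q,r,s},{q,s,u}}
  A12={{q,r},{q,u},{r,s},{s,u},{q,r,s},{q,s,u}} A13={{p,t},{r,t},{t,u},{p,t,u}} A14={{q,r},{q,u},{q,r,s},{q,s,u}} A23={{s,t}} A24={{q},{q,r},{q,s},{q,u},{q,r,s},{q,s,u}}
  A124={{q,r},{q,u},{q,r,s},{q,s,u}}
C dims 4,5,1; δ0: rk_F2 3; δ1: rk_F2 1
Ȟ^0: (4−3)−0=1 ⇒ Z/2
Ȟ^1: (5−1)−3=1 ⇒ Z/2
Ȟ^2: (1−0)−1=0 ⇒ 0


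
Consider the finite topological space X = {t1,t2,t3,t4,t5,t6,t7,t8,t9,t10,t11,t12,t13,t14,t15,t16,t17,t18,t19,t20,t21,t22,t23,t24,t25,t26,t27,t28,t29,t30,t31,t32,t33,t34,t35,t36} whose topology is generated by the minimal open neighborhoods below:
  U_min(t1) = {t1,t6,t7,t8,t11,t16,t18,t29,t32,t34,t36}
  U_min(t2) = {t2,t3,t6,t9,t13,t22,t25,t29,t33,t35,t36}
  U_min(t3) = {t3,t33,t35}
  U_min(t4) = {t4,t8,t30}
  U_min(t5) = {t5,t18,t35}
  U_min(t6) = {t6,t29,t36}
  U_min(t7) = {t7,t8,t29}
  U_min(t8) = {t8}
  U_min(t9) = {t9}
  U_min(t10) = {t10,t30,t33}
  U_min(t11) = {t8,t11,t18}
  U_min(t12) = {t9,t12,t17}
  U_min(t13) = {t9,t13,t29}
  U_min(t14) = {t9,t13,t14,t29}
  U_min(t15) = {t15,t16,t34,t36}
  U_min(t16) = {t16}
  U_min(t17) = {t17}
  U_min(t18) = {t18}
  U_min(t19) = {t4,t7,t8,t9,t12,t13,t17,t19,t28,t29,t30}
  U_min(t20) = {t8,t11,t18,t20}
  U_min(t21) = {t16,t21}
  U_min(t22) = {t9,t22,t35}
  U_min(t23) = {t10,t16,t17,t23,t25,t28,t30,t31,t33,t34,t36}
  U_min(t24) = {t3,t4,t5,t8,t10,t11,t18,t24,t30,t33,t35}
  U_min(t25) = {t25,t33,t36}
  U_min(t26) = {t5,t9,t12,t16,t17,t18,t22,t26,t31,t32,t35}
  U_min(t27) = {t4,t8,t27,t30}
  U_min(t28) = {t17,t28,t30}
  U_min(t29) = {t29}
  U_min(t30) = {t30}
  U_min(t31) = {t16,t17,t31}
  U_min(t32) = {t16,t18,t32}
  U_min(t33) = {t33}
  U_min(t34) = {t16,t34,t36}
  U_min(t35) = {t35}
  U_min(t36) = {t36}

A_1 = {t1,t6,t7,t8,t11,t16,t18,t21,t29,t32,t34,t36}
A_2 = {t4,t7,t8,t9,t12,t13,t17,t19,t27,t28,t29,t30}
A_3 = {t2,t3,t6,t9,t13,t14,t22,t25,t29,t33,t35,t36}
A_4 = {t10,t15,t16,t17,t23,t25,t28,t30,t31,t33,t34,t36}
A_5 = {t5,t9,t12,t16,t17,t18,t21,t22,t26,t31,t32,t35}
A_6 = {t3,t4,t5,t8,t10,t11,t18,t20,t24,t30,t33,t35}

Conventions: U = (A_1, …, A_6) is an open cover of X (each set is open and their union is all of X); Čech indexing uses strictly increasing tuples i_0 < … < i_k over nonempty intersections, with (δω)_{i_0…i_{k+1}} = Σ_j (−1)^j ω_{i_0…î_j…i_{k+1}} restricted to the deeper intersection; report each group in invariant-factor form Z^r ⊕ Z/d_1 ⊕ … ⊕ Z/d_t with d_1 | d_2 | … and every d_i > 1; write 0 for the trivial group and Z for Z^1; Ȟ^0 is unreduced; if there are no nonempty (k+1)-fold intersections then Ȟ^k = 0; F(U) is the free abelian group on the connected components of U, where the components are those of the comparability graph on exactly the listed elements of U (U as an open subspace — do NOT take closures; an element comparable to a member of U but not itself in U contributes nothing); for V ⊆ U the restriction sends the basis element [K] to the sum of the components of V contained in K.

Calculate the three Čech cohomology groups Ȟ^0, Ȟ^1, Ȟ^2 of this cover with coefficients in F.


nonempty intersections:
  A12={t7,t8,t29} A13={t6,t29,t36} A14={t16,t34,t36} A15={t16,t18,t21,t32} A16={t8,t11,t18} A23={t9,t13,t29} A24={t17,t28,t30} A25={t9,t12,t17} A26={t4,t8,t30} A34={t25,t33,t36} A35={t9,t22,t35} A36={t3,t33,t35} A45={t16,t17,t31} A46={t10,t30,t33} A56={t5,t18,t35}
  A123={t29} A126={t8} A134={t36} A145={t16} A156={t18} A235={t9} A245={t17} A246={t30} A346={t33} A356={t35}
components per intersection:
  A1: {t1,t6,t7,t8,t11,t16,t18,t21,t29,t32,t34,t36}
  A2: {t4,t7,t8,t9,t12,t13,t17,t19,t27,t28,t29,t30}
  A3: {t2,t3,t6,t9,t13,t14,t22,t25,t29,t33,t35,t36}
  A4: {t10,t15,t16,t17,t23,t25,t28,t30,t31,t33,t34,t36}
  A5: {t5,t9,t12,t16,t17,t18,t21,t22,t26,t31,t32,t35}
  A6: {t3,t4,t5,t8,t10,t11,t18,t20,t24,t30,t33,t35}
  A12: {t7,t8,t29}
  A13: {t6,t29,t36}
  A14: {t16,t34,t36}
  A15: {t16,t18,t21,t32}
  A16: {t8,t11,t18}
  A23: {t9,t13,t29}
  A24: {t17,t28,t30}
  A25: {t9,t12,t17}
  A26: {t4,t8,t30}
  A34: {t25,t33,t36}
  A35: {t9,t22,t35}
  A36: {t3,t33,t35}
  A45: {t16,t17,t31}
  A46: {t10,t30,t33}
  A56: {t5,t18,t35}
  A123: {t29}
  A126: {t8}
  A134: {t36}
  A145: {t16}
  A156: {t18}
  A235: {t9}
  A245: {t17}
  A246: {t30}
  A346: {t33}
  A356: {t35}
C dims 6,15,10; δ0: rk 5, SNF 1^5; δ1: rk 10, SNF 1^9·2
Ȟ^0: (6−5)−0=1 ⇒ Z
Ȟ^1: (15−10)−5=0 ⇒ 0
Ȟ^2: (10−0)−10=0 plus torsion [2] ⇒ Z/2

Ȟ^0 = Z, Ȟ^1 = 0 and Ȟ^2 = Z/2


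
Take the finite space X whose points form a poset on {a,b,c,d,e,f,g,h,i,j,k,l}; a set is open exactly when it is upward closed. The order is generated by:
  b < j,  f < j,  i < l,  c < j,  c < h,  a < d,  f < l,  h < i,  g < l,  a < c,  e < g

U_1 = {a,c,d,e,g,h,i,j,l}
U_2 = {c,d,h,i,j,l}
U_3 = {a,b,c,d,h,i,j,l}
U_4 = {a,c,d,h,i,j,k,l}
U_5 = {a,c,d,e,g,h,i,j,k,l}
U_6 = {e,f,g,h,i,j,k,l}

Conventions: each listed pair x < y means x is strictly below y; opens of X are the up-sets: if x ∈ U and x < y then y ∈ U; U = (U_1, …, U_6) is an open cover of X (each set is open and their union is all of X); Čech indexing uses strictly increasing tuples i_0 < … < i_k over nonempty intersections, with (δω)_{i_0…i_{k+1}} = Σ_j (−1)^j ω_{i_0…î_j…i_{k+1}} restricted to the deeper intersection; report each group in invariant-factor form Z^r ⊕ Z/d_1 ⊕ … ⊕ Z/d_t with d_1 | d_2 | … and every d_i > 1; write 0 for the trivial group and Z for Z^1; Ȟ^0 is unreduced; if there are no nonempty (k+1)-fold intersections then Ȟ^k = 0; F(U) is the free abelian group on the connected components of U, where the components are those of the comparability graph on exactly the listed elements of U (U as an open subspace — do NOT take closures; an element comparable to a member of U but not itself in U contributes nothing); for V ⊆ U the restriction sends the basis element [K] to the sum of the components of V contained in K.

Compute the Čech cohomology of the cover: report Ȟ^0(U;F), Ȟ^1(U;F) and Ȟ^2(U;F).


Ȟ^0 = Z^2; Ȟ^1 = Z; Ȟ^2 = 0

nerve simplices:
  U12={c,d,h,i,j,l} U13={a,c,d,h,i,j,l} U14={a,c,d,h,i,j,l} U15={a,c,d,e,g,h,i,j,l} U16={e,g,h,i,j,l} U23={c,d,h,i,j,l} U24={c,d,h,i,j,l} U25={c,d,h,i,j,l} U26={h,i,j,l} U34={a,c,d,h,i,j,l} U35={a,c,d,h,i,j,l} U36={h,i,j,l} U45={a,c,d,h,i,j,k,l} U46={h,i,j,k,l} U56={e,g,h,i,j,k,l}
  U123={c,d,h,i,j,l} U124={c,d,h,i,j,l} U125={c,d,h,i,j,l} U126={h,i,j,l} U134={a,c,d,h,i,j,l} U135={a,c,d,h,i,j,l} U136={h,i,j,l} U145={a,c,d,h,i,j,l} U146={h,i,j,l} U156={e,g,h,i,j,l} U234={c,d,h,i,j,l} U235={c,d,h,i,j,l} U236={h,i,j,l} U245={c,d,h,i,j,l} U246={h,i,j,l} U256={h,i,j,l} U345={a,c,d,h,i,j,l} U346={h,i,j,l} U356={h,i,j,l} U456={h,i,j,k,l}
  U1234={c,d,h,i,j,l} U1235={c,d,h,i,j,l} U1236={h,i,j,l} U1245={c,d,h,i,j,l} U1246={h,i,j,l} U1256={h,i,j,l} U1345={a,c,d,h,i,j,l} U1346={h,i,j,l} U1356={h,i,j,l} U1456={h,i,j,l} U2345={c,d,h,i,j,l} U2346={h,i,j,l} U2356={h,i,j,l} U2456={h,i,j,l} U3456={h,i,j,l}
  U12345={c,d,h,i,j,l} U12346={h,i,j,l} U12356={h,i,j,l} U12456={h,i,j,l} U13456={h,i,j,l} U23456={h,i,j,l}
  U123456={h,i,j,l}
components per intersection:
  U1: {a,c,d,e,g,h,i,j,l}
  U2: {c,h,i,j,l} {d}
  U3: {a,b,c,d,h,i,j,l}
  U4: {a,c,d,h,i,j,l} {k}
  U5: {a,c,d,e,g,h,i,j,l} {k}
  U6: {e,f,g,h,i,j,l} {k}
  U12: {c,h,i,j,l} {d}
  U13: {a,c,d,h,i,j,l}
  U14: {a,c,d,h,i,j,l}
  U15: {a,c,d,e,g,h,i,j,l}
  U16: {e,g,h,i,l} {j}
  U23: {c,h,i,j,l} {d}
  U24: {c,h,i,j,l} {d}
  U25: {c,h,i,j,l} {d}
  U26: {h,i,l} {j}
  U34: {a,c,d,h,i,j,l}
  U35: {a,c,d,h,i,j,l}
  U36: {h,i,l} {j}
  U45: {a,c,d,h,i,j,l} {k}
  U46: {h,i,l} {j} {k}
  U56: {e,g,h,i,l} {j} {k}
  U123: {c,h,i,j,l} {d}
  U124: {c,h,i,j,l} {d}
  U125: {c,h,i,j,l} {d}
  U126: {h,i,l} {j}
  U134: {a,c,d,h,i,j,l}
  U135: {a,c,d,h,i,j,l}
  U136: {h,i,l} {j}
  U145: {a,c,d,h,i,j,l}
  U146: {h,i,l} {j}
  U156: {e,g,h,i,l} {j}
  U234: {c,h,i,j,l} {d}
  U235: {c,h,i,j,l} {d}
  U236: {h,i,l} {j}
  U245: {c,h,i,j,l} {d}
  U246: {h,i,l} {j}
  U256: {h,i,l} {j}
  U345: {a,c,d,h,i,j,l}
  U346: {h,i,l} {j}
  U356: {h,i,l} {j}
  U456: {h,i,l} {j} {k}
  U1234: {c,h,i,j,l} {d}
  U1235: {c,h,i,j,l} {d}
  U1236: {h,i,l} {j}
  U1245: {c,h,i,j,l} {d}
  U1246: {h,i,l} {j}
  U1256: {h,i,l} {j}
  U1345: {a,c,d,h,i,j,l}
  U1346: {h,i,l} {j}
  U1356: {h,i,l} {j}
  U1456: {h,i,l} {j}
  U2345: {c,h,i,j,l} {d}
  U2346: {h,i,l} {j}
  U2356: {h,i,l} {j}
  U2456: {h,i,l} {j}
  U3456: {h,i,l} {j}
  U12345: {c,h,i,j,l} {d}
  U12346: {h,i,l} {j}
  U12356: {h,i,l} {j}
  U12456: {h,i,l} {j}
  U13456: {h,i,l} {j}
  U23456: {h,i,l} {j}
  U123456: {h,i,l} {j}
C dims 10,27,37,29; δ0: rk 8, SNF 1^8; δ1: rk 18, SNF 1^18; δ2: rk 19, SNF 1^19
degree 0: 10−8−0 = 2 → Ȟ^0 ≅ Z^2
degree 1: 27−18−8 = 1 → Ȟ^1 ≅ Z
degree 2: 37−19−18 = 0 → Ȟ^2 ≅ 0


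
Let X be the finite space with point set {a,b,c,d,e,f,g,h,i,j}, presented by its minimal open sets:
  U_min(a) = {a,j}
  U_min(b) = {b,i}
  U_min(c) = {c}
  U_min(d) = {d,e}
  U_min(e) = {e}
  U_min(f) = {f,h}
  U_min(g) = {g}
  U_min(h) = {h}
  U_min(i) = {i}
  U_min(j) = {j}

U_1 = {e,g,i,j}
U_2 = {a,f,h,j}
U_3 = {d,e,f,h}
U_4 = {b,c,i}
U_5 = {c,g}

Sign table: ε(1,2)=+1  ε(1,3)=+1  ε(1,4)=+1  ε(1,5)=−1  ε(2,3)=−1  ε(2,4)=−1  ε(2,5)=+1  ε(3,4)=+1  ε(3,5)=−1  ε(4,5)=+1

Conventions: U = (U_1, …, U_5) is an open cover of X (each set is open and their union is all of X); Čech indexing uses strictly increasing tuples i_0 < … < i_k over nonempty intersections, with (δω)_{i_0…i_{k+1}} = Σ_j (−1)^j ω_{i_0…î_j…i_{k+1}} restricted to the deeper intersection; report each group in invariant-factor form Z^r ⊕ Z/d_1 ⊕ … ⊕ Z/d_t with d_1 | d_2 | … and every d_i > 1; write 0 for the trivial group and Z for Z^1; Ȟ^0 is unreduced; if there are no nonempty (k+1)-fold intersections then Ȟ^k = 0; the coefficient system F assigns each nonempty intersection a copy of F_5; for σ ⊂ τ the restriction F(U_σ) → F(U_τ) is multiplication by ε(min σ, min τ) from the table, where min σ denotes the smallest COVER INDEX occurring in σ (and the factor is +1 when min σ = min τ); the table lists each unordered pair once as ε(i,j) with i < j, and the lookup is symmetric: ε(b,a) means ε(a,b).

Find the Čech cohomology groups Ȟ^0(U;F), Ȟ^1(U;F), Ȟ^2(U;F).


Ȟ^0(U;F) ≅ 0,  Ȟ^1(U;F) ≅ Z/5,  Ȟ^2(U;F) ≅ 0

nerve of the cover:
  U12={j} U13={e} U14={i} U15={g} U23={f,h} U45={c}
C dims 5,6; δ0: rk_F5 5
Ȟ^0 = (5 − 5) − 0 = 0, so Ȟ^0 ≅ 0
Ȟ^1 = (6 − 0) − 5 = 1, so Ȟ^1 ≅ Z/5
Ȟ^2 = (0 − 0) − 0 = 0, so Ȟ^2 ≅ 0


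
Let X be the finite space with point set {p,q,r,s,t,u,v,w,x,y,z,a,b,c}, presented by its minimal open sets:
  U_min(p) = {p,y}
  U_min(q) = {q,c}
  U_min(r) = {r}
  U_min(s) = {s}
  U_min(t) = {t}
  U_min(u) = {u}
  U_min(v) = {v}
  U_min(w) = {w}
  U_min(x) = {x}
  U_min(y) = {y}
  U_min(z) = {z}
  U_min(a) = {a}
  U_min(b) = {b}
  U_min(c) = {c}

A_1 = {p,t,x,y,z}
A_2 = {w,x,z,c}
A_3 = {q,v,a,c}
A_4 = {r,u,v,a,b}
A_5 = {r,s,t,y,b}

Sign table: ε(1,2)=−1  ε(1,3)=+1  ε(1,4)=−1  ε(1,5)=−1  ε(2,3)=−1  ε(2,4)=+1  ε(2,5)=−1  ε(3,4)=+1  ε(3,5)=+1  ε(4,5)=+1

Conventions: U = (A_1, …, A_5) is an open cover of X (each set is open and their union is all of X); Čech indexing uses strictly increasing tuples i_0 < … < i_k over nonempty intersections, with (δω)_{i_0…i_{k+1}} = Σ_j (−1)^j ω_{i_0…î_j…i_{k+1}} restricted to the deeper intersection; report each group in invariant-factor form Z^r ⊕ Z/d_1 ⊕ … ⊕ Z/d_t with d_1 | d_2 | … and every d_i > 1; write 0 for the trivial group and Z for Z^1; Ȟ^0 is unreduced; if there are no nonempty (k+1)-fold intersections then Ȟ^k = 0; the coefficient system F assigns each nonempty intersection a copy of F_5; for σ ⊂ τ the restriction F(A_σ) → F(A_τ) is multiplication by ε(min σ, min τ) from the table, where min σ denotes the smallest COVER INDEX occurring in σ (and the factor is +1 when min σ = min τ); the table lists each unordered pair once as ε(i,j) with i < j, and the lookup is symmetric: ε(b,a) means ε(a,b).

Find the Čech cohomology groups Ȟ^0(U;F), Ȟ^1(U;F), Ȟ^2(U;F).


nerve of the cover:
  A12={x,z} A15={t,y} A23={c} A34={v,a} A45={r,b}
C dims 5,5; δ0: rk_F5 5
Ȟ^0 = (5 − 5) − 0 = 0, so Ȟ^0 ≅ 0
Ȟ^1 = (5 − 0) − 5 = 0, so Ȟ^1 ≅ 0
Ȟ^2 = (0 − 0) − 0 = 0, so Ȟ^2 ≅ 0

Ȟ^0 = 0, Ȟ^1 = 0, Ȟ^2 = 0


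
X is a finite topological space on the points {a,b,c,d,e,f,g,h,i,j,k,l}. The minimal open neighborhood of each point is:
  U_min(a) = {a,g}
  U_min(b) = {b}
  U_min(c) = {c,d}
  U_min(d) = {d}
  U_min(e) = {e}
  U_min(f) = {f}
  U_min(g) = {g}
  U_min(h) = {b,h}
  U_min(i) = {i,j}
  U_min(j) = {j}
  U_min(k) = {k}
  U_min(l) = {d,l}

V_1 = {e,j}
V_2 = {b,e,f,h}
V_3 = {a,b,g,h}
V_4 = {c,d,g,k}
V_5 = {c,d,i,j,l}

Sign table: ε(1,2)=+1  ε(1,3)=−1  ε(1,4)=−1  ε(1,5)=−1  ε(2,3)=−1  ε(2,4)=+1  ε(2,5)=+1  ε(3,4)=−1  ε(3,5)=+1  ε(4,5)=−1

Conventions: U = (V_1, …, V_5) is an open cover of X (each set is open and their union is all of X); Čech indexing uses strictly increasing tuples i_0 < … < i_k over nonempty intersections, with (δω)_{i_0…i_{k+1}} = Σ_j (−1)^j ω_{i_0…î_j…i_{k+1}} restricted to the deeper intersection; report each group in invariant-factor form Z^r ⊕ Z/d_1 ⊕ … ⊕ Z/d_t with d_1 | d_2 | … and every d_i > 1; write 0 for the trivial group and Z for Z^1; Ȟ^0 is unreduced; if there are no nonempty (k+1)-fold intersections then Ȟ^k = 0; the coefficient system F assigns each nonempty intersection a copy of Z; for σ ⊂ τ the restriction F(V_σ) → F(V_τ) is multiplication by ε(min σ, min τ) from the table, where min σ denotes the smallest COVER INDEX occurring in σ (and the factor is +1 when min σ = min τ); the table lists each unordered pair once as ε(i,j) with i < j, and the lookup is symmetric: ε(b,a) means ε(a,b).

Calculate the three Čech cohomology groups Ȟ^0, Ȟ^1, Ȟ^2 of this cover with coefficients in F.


Ȟ^0(U;F) ≅ Z,  Ȟ^1(U;F) ≅ Z,  Ȟ^2(U;F) ≅ 0

nerve of the cover:
  V12={e} V15={j} V23={b,h} V34={g} V45={c,d}
C dims 5,5; δ0: rk 4, SNF 1^4
Ȟ^0 = (5 − 4) − 0 = 1, so Ȟ^0 ≅ Z
Ȟ^1 = (5 − 0) − 4 = 1, so Ȟ^1 ≅ Z
Ȟ^2 = (0 − 0) − 0 = 0, so Ȟ^2 ≅ 0


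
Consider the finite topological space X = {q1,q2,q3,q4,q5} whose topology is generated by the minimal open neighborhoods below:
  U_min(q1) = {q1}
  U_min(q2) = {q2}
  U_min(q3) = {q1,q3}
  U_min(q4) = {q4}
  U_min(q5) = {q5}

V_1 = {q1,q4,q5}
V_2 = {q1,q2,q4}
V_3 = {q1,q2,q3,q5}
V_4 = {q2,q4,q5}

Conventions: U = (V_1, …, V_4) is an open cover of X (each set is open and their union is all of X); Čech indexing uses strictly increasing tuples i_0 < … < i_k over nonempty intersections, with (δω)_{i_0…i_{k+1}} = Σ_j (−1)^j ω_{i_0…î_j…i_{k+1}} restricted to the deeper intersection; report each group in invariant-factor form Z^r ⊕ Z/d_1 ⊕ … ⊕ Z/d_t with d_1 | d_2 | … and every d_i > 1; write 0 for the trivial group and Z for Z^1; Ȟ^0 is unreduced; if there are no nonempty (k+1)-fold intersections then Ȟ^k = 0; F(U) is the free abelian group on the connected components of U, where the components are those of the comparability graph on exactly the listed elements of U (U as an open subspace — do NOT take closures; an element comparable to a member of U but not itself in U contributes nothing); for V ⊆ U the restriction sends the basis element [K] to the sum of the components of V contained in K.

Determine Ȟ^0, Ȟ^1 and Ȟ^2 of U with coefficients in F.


nonempty intersections:
  V12={q1,q4} V13={q1,q5} V14={q4,q5} V23={q1,q2} V24={q2,q4} V34={q2,q5}
  V123={q1} V124={q4} V134={q5} V234={q2}
components per intersection:
  V1: {q1} {q4} {q5}
  V2: {q1} {q2} {q4}
  V3: {q1,q3} {q2} {q5}
  V4: {q2} {q4} {q5}
  V12: {q1} {q4}
  V13: {q1} {q5}
  V14: {q4} {q5}
  V23: {q1} {q2}
  V24: {q2} {q4}
  V34: {q2} {q5}
  V123: {q1}
  V124: {q4}
  V134: {q5}
  V234: {q2}
C dims 12,12,4; δ0: rk 8, SNF 1^8; δ1: rk 4, SNF 1^4
Ȟ^0: (12−8)−0=4 ⇒ Z^4
Ȟ^1: (12−4)−8=0 ⇒ 0
Ȟ^2: (4−0)−4=0 ⇒ 0

Ȟ^0(U;F) ≅ Z^4, Ȟ^1(U;F) ≅ 0, Ȟ^2(U;F) ≅ 0


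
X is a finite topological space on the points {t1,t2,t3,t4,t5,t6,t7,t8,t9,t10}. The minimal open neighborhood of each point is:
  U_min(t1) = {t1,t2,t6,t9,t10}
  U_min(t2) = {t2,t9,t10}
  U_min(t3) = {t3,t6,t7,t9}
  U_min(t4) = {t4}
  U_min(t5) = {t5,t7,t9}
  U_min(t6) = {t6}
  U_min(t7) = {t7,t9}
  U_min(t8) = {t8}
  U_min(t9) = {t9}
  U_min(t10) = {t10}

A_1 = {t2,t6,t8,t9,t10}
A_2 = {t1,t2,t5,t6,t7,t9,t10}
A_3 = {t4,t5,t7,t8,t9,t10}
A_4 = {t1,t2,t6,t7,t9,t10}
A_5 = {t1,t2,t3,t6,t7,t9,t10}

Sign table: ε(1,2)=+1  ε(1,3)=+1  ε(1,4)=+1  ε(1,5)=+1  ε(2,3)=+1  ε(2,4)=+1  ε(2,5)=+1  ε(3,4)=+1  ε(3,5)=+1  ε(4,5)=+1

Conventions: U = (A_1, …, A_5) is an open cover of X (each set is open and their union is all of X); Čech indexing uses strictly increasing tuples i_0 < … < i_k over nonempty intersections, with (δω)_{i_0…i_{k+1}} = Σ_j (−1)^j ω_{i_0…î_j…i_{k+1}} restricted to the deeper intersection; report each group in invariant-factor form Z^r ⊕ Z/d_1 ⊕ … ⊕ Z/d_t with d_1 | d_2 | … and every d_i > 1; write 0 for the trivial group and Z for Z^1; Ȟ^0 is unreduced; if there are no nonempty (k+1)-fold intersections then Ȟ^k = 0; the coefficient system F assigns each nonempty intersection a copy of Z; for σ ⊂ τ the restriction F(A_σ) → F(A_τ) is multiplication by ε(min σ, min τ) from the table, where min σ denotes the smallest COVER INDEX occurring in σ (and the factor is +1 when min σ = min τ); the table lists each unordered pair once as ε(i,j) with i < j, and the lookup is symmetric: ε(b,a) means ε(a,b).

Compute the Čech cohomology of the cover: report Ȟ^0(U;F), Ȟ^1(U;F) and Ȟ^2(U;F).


Ȟ^0 = Z,  Ȟ^1 = 0,  Ȟ^2 = 0

nonempty intersections:
  A12={t2,t6,t9,t10} A13={t8,t9,t10} A14={t2,t6,t9,t10} A15={t2,t6,t9,t10} A23={t5,t7,t9,t10} A24={t1,t2,t6,t7,t9,t10} A25={t1,t2,t6,t7,t9,t10} A34={t7,t9,t10} A35={t7,t9,t10} A45={t1,t2,t6,t7,t9,t10}
  A123={t9,t10} A124={t2,t6,t9,t10} A125={t2,t6,t9,t10} A134={t9,t10} A135={t9,t10} A145={t2,t6,t9,t10} A234={t7,t9,t10} A235={t7,t9,t10} A245={t1,t2,t6,t7,t9,t10} A345={t7,t9,t10}
  A1234={t9,t10} A1235={t9,t10} A1245={t2,t6,t9,t10} A1345={t9,t10} A2345={t7,t9,t10}
  A12345={t9,t10}
C dims 5,10,10,5; δ0: rk 4, SNF 1^4; δ1: rk 6, SNF 1^6; δ2: rk 4, SNF 1^4
Ȟ^0: (5−4)−0=1 ⇒ Z
Ȟ^1: (10−6)−4=0 ⇒ 0
Ȟ^2: (10−4)−6=0 ⇒ 0


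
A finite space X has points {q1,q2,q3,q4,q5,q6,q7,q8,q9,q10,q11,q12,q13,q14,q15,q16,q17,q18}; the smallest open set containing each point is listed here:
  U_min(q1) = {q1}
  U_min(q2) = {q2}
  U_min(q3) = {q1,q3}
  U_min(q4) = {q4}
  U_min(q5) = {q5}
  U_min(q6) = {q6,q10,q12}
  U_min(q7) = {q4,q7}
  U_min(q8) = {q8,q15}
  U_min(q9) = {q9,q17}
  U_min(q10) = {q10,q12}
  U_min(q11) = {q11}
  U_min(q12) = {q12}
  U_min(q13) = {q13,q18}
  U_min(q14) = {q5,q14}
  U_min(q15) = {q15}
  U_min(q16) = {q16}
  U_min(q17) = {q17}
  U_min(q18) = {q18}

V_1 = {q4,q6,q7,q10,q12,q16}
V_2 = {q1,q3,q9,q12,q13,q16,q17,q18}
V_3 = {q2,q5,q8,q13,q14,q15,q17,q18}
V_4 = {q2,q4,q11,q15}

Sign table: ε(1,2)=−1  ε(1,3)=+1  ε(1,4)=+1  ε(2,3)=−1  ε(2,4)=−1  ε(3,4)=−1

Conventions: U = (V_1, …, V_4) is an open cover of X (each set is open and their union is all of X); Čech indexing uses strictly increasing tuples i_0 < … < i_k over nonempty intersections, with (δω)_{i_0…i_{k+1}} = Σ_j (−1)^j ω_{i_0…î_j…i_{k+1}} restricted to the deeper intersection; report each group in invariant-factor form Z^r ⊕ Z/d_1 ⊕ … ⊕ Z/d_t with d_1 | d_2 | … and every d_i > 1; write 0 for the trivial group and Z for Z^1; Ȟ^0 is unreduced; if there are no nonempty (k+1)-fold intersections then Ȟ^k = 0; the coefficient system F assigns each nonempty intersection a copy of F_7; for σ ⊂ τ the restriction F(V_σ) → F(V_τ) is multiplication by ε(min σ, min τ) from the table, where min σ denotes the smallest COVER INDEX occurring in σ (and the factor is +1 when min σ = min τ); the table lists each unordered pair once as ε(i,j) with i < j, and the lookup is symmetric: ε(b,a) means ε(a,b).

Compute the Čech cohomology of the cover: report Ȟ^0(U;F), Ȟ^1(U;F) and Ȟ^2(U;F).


Ȟ^0 = 0, Ȟ^1 = 0, Ȟ^2 = 0

cover nerve:
  V12={q12,q16} V14={q4} V23={q13,q17,q18} V34={q2,q15}
C dims 4,4; δ0: rk_F7 4
Ȟ^0: (4−4)−0=0 ⇒ 0
Ȟ^1: (4−0)−4=0 ⇒ 0
Ȟ^2: (0−0)−0=0 ⇒ 0


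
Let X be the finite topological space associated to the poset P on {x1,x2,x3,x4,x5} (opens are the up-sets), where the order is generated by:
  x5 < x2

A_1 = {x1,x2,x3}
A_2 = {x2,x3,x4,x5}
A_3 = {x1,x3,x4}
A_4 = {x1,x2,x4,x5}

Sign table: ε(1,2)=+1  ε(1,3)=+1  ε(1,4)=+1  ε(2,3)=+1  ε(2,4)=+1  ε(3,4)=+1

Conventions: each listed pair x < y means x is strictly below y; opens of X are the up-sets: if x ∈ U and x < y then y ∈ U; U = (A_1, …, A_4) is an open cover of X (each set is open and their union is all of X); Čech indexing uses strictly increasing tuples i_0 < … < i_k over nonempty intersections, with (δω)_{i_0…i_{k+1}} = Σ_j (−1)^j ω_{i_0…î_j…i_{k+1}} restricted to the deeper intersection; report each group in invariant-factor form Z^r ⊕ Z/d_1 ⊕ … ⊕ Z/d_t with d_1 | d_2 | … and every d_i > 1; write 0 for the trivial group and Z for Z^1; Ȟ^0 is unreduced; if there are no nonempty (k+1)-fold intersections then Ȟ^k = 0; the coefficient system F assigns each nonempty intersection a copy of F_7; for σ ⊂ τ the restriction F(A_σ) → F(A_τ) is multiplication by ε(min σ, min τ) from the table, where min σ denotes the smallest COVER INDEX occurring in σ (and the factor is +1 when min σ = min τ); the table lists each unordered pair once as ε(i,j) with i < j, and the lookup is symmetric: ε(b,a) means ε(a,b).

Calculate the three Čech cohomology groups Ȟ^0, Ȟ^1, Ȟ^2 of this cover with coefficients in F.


Ȟ^0(U;F) ≅ Z/7; Ȟ^1(U;F) ≅ 0; Ȟ^2(U;F) ≅ Z/7

intersection data:
  A12={x2,x3} A13={x1,x3} A14={x1,x2} A23={x3,x4} A24={x2,x4,x5} A34={x1,x4}
  A123={x3} A124={x2} A134={x1} A234={x4}
C dims 4,6,4; δ0: rk_F7 3; δ1: rk_F7 3
Ȟ^0 = (4 − 3) − 0 = 1, so Ȟ^0 ≅ Z/7
Ȟ^1 = (6 − 3) − 3 = 0, so Ȟ^1 ≅ 0
Ȟ^2 = (4 − 0) − 3 = 1, so Ȟ^2 ≅ Z/7


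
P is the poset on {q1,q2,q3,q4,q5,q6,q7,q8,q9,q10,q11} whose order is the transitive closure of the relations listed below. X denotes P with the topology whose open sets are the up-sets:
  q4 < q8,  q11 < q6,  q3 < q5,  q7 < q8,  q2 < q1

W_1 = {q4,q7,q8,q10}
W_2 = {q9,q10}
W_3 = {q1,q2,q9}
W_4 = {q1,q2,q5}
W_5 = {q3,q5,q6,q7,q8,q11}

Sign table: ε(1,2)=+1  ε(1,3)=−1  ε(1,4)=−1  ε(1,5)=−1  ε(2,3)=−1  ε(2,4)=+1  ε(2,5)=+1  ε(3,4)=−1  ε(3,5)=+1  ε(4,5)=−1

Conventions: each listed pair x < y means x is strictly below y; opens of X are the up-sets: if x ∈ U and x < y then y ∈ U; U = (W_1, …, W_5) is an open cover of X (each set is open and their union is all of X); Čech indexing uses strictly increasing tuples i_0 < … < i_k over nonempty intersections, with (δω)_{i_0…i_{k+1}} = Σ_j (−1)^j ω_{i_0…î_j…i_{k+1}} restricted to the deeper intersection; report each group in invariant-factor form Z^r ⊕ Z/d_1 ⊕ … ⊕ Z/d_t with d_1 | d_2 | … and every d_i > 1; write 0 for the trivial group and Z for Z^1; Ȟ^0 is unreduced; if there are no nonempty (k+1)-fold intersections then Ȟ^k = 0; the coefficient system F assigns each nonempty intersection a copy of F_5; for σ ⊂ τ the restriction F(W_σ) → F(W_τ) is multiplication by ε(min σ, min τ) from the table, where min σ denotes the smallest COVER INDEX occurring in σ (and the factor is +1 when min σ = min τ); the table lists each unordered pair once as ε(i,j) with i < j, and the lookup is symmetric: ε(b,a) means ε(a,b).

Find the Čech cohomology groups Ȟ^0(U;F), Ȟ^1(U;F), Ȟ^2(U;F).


Ȟ^0(U;F) ≅ Z/5, Ȟ^1(U;F) ≅ Z/5, Ȟ^2(U;F) ≅ 0

nonempty overlaps:
  W12={q10} W15={q7,q8} W23={q9} W34={q1,q2} W45={q5}
C dims 5,5; δ0: rk_F5 4
degree 0: 5−4−0 = 1 → Ȟ^0 ≅ Z/5
degree 1: 5−0−4 = 1 → Ȟ^1 ≅ Z/5
degree 2: 0−0−0 = 0 → Ȟ^2 ≅ 0


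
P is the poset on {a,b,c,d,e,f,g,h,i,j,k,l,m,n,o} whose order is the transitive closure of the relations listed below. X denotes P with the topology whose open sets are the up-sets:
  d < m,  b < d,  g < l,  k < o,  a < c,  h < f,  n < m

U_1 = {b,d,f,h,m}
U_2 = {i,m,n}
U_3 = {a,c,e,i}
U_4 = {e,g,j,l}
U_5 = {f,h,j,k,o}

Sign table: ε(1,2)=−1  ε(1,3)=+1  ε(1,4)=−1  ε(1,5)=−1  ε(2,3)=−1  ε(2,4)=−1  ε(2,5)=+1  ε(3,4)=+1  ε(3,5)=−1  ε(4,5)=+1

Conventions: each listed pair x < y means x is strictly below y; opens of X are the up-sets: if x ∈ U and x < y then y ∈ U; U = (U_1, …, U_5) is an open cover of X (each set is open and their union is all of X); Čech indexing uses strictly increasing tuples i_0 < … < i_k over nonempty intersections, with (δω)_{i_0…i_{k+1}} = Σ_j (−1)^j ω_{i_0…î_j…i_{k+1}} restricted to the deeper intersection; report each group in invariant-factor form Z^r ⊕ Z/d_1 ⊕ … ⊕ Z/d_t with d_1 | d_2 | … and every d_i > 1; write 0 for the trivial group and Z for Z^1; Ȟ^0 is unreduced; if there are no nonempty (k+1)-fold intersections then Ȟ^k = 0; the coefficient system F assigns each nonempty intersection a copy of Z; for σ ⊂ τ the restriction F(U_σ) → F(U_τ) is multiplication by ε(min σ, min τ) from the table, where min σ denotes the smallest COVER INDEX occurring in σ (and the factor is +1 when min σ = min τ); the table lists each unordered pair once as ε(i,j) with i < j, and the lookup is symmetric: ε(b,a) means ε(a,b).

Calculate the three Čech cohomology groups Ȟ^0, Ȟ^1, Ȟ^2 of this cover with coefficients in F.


cover nerve:
  U12={m} U15={f,h} U23={i} U34={e} U45={j}
C dims 5,5; δ0: rk 5, SNF 1^4·2
Ȟ^0: (5−5)−0=0 ⇒ 0
Ȟ^1: (5−0)−5=0 plus torsion [2] ⇒ Z/2
Ȟ^2: (0−0)−0=0 ⇒ 0

Ȟ^0 ≅ 0, Ȟ^1 ≅ Z/2 and Ȟ^2 ≅ 0


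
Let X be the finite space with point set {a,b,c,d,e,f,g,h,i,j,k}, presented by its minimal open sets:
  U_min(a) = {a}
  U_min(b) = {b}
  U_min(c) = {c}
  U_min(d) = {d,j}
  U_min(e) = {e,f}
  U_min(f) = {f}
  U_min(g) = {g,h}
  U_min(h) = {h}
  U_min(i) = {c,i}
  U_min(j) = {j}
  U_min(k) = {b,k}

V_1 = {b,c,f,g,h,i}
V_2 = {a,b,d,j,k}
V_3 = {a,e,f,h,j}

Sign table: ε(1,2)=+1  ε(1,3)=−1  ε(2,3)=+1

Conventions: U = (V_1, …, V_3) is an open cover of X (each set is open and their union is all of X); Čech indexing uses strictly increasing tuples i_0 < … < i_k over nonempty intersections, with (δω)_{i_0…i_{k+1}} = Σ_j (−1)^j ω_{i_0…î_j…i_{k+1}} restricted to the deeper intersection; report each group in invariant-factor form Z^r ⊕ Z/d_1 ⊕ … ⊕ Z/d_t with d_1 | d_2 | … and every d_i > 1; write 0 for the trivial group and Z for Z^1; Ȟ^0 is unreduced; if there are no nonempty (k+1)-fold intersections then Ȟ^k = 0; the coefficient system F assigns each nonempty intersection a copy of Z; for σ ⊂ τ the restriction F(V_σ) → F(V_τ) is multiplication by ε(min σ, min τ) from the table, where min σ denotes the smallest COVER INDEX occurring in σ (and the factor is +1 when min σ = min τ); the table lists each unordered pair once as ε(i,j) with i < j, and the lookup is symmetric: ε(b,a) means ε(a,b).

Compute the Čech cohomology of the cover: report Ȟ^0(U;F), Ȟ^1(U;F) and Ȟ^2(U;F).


nonempty overlaps:
  V12={b} V13={f,h} V23={a,j}
C dims 3,3; δ0: rk 3, SNF 1^2·2
degree 0: 3−3−0 = 0 → Ȟ^0 ≅ 0
degree 1: 3−0−3 = 0 plus torsion [2] → Ȟ^1 ≅ Z/2
degree 2: 0−0−0 = 0 → Ȟ^2 ≅ 0

Ȟ^0 = 0,  Ȟ^1 = Z/2,  Ȟ^2 = 0


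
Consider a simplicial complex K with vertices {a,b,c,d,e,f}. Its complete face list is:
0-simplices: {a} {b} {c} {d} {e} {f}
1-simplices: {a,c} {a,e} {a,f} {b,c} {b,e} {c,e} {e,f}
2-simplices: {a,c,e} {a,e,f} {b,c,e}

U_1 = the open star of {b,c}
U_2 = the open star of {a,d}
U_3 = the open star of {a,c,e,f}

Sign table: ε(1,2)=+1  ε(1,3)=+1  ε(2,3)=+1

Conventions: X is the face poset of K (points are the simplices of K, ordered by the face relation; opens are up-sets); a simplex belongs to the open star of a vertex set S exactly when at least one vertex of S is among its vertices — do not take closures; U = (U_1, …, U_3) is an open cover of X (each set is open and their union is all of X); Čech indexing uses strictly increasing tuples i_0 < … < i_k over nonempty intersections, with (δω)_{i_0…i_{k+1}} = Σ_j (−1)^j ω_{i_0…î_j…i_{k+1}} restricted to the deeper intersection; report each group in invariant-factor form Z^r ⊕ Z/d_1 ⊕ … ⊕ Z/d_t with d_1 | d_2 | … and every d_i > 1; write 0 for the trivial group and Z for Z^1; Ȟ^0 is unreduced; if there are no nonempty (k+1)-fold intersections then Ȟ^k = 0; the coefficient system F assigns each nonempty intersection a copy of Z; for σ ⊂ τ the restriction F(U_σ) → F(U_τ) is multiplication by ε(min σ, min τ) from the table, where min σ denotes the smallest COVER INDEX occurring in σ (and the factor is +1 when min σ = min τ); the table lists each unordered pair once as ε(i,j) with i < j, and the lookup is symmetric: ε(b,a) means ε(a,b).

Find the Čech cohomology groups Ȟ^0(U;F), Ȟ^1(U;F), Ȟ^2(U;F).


nerve simplices:
  U1={{b},{c},{a,c},{b,c},{b,e},{c,e},{a,c,e},{b,c,e}} U2={{a},{d},{a,c},{a,e},{a,f},{a,c,e},{a,e,f}} U3={{a},{c},{e},{f},{a,c},{a,e},{a,f},{b,c},{b,e},{c,e},{e,f},{a,c,e},{a,e,f},{b,c,e}}
  U12={{a,c},{a,c,e}} U13={{c},{a,c},{b,c},{b,e},{c,e},{a,c,e},{b,c,e}} U23={{a},{a,c},{a,e},{a,f},{a,c,e},{a,e,f}}
  U123={{a,c},{a,c,e}}
C dims 3,3,1; δ0: rk 2, SNF 1^2; δ1: rk 1, SNF 1^1
degree 0: 3−2−0 = 1 → Ȟ^0 ≅ Z
degree 1: 3−1−2 = 0 → Ȟ^1 ≅ 0
degree 2: 1−0−1 = 0 → Ȟ^2 ≅ 0

Ȟ^0 ≅ Z; Ȟ^1 ≅ 0; Ȟ^2 ≅ 0


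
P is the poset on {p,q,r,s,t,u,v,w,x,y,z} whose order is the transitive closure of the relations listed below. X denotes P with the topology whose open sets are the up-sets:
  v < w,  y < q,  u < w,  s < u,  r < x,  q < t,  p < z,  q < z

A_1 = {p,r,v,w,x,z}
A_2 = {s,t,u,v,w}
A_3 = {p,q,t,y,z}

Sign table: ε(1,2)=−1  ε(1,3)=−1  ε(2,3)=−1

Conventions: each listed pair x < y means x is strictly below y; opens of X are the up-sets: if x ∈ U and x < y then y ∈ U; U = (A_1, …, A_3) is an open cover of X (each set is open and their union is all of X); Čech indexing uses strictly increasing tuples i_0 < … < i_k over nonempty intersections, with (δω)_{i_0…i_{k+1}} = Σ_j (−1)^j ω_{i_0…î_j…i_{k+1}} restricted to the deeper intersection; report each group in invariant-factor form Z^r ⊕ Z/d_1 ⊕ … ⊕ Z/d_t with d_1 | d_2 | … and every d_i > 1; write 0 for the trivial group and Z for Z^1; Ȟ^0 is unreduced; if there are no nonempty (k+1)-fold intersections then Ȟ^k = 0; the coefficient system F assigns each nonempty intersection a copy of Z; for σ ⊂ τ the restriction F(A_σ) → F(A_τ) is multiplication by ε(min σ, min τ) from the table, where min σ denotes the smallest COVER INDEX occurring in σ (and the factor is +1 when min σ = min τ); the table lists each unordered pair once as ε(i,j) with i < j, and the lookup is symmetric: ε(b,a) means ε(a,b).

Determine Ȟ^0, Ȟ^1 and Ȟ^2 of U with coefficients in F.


intersection data:
  A12={v,w} A13={p,z} A23={t}
C dims 3,3; δ0: rk 3, SNF 1^2·2
Ȟ^0 = (3 − 3) − 0 = 0, so Ȟ^0 ≅ 0
Ȟ^1 = (3 − 0) − 3 = 0 plus torsion [2], so Ȟ^1 ≅ Z/2
Ȟ^2 = (0 − 0) − 0 = 0, so Ȟ^2 ≅ 0

Ȟ^0 ≅ 0, Ȟ^1 ≅ Z/2 and Ȟ^2 ≅ 0


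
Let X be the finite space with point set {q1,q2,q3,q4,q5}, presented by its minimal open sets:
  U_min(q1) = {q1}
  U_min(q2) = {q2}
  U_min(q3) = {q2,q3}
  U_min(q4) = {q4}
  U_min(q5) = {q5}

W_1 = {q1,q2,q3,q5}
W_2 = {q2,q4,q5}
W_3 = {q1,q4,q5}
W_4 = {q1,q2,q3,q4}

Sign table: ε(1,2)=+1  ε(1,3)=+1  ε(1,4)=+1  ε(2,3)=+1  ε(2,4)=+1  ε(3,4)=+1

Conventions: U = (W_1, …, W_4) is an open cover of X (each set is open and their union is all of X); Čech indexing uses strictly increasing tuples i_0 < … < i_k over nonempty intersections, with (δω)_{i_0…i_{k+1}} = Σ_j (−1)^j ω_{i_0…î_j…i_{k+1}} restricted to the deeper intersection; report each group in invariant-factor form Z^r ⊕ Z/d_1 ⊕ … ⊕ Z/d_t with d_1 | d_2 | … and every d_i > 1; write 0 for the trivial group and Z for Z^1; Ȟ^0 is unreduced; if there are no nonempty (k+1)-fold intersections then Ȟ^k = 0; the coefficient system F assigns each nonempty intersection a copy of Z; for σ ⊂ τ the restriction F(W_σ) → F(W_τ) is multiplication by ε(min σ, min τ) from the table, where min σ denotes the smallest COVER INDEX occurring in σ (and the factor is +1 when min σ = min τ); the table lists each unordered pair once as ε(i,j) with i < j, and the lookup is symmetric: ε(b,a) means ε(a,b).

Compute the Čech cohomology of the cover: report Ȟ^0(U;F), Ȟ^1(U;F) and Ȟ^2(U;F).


Ȟ^0(U;F) ≅ Z, Ȟ^1(U;F) ≅ 0 and Ȟ^2(U;F) ≅ Z

nonempty intersections:
  W12={q2,q5} W13={q1,q5} W14={q1,q2,q3} W23={q4,q5} W24={q2,q4} W34={q1,q4}
  W123={q5} W124={q2} W134={q1} W234={q4}
C dims 4,6,4; δ0: rk 3, SNF 1^3; δ1: rk 3, SNF 1^3
Ȟ^0: (4−3)−0=1 ⇒ Z
Ȟ^1: (6−3)−3=0 ⇒ 0
Ȟ^2: (4−0)−3=1 ⇒ Z


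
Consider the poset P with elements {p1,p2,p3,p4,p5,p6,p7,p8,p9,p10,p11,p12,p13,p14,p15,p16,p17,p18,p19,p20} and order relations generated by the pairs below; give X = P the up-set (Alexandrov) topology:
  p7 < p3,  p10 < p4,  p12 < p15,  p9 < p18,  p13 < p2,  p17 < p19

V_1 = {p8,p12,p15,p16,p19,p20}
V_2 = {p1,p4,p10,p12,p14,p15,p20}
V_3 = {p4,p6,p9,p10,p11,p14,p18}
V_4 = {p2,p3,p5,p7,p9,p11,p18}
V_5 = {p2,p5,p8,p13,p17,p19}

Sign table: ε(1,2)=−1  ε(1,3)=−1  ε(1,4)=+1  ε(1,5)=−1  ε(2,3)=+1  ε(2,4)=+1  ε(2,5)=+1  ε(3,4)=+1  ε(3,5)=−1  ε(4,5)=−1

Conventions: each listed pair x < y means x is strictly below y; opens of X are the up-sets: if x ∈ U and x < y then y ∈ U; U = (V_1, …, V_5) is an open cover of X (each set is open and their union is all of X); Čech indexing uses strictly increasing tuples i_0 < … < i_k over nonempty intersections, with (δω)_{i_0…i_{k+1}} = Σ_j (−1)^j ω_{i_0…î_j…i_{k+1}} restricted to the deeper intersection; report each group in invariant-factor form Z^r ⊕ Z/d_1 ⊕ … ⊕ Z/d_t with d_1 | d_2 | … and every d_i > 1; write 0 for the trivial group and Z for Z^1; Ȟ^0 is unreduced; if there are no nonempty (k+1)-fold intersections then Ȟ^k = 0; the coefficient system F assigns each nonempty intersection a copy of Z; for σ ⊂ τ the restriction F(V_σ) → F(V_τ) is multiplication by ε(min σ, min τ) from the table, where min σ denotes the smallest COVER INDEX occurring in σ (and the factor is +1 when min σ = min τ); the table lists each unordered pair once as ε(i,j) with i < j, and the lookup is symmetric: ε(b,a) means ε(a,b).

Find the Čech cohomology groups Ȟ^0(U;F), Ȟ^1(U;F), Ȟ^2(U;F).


cover nerve:
  V12={p12,p15,p20} V15={p8,p19} V23={p4,p10,p14} V34={p9,p11,p18} V45={p2,p5}
C dims 5,5; δ0: rk 5, SNF 1^4·2
Ȟ^0: (5−5)−0=0 ⇒ 0
Ȟ^1: (5−0)−5=0 plus torsion [2] ⇒ Z/2
Ȟ^2: (0−0)−0=0 ⇒ 0

Ȟ^0(U;F) ≅ 0,  Ȟ^1(U;F) ≅ Z/2,  Ȟ^2(U;F) ≅ 0


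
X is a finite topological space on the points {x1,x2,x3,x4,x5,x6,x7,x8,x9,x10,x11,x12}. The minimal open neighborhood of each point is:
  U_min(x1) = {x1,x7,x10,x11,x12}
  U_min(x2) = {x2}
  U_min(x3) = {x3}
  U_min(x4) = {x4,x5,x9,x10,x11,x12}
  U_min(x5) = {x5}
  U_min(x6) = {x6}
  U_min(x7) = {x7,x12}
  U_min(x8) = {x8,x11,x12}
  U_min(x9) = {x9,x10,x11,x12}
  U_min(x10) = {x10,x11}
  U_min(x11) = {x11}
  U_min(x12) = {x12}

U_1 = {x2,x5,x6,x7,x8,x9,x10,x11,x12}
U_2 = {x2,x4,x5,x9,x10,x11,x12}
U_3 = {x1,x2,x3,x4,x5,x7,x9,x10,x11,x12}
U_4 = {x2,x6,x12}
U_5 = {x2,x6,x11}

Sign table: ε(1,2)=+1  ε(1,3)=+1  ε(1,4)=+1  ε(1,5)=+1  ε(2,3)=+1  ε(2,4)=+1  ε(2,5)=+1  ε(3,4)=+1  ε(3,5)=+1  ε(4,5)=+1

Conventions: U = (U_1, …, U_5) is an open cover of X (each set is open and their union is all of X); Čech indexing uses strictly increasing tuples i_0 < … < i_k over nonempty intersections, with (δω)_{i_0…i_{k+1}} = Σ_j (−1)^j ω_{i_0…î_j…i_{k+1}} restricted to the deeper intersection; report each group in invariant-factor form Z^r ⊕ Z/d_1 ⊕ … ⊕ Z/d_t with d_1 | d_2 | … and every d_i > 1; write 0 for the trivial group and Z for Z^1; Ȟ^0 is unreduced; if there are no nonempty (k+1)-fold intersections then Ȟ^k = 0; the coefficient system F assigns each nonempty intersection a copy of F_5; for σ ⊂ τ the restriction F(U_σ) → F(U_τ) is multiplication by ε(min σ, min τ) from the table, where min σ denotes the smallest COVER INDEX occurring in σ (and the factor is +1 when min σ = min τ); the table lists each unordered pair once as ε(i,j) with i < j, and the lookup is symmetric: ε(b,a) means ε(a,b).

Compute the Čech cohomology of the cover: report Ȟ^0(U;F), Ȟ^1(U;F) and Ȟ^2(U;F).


Ȟ^0(U;F) ≅ Z/5; Ȟ^1(U;F) ≅ 0; Ȟ^2(U;F) ≅ 0

nonempty intersections:
  U12={x2,x5,x9,x10,x11,x12} U13={x2,x5,x7,x9,x10,x11,x12} U14={x2,x6,x12} U15={x2,x6,x11} U23={x2,x4,x5,x9,x10,x11,x12} U24={x2,x12} U25={x2,x11} U34={x2,x12} U35={x2,x11} U45={x2,x6}
  U123={x2,x5,x9,x10,x11,x12} U124={x2,x12} U125={x2,x11} U134={x2,x12} U135={x2,x11} U145={x2,x6} U234={x2,x12} U235={x2,x11} U245={x2} U345={x2}
  U1234={x2,x12} U1235={x2,x11} U1245={x2} U1345={x2} U2345={x2}
  U12345={x2}
C dims 5,10,10,5; δ0: rk_F5 4; δ1: rk_F5 6; δ2: rk_F5 4
Ȟ^0: (5−4)−0=1 ⇒ Z/5
Ȟ^1: (10−6)−4=0 ⇒ 0
Ȟ^2: (10−4)−6=0 ⇒ 0


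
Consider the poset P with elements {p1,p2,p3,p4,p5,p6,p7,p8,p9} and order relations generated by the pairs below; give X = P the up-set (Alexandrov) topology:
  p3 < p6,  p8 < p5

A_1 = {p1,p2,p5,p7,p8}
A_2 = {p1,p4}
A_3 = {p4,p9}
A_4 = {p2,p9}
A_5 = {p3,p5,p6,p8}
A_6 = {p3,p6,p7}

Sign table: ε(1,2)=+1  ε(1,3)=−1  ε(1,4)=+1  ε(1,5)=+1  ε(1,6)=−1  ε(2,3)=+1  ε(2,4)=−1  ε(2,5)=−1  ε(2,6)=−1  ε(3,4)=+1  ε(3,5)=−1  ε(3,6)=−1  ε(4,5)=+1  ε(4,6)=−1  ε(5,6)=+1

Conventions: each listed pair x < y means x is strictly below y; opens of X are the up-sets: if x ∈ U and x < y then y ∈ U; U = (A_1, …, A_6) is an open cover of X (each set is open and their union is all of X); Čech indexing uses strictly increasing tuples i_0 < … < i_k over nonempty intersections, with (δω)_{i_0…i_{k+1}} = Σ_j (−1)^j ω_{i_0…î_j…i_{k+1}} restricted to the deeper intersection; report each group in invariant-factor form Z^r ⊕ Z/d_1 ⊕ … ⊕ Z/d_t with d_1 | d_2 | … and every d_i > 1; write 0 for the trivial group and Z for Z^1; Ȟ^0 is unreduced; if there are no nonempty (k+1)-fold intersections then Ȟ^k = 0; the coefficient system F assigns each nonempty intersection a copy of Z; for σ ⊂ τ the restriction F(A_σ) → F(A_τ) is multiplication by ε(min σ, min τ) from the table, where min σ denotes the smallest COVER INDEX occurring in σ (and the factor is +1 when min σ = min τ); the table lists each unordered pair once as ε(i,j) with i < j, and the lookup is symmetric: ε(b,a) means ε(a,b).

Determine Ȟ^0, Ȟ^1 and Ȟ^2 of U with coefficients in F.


Ȟ^0(U;F) ≅ 0, Ȟ^1(U;F) ≅ Z ⊕ Z/2, Ȟ^2(U;F) ≅ 0

cover nerve:
  A12={p1} A14={p2} A15={p5,p8} A16={p7} A23={p4} A34={p9} A56={p3,p6}
C dims 6,7; δ0: rk 6, SNF 1^5·2
Ȟ^0: (6−6)−0=0 ⇒ 0
Ȟ^1: (7−0)−6=1 plus torsion [2] ⇒ Z ⊕ Z/2
Ȟ^2: (0−0)−0=0 ⇒ 0
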